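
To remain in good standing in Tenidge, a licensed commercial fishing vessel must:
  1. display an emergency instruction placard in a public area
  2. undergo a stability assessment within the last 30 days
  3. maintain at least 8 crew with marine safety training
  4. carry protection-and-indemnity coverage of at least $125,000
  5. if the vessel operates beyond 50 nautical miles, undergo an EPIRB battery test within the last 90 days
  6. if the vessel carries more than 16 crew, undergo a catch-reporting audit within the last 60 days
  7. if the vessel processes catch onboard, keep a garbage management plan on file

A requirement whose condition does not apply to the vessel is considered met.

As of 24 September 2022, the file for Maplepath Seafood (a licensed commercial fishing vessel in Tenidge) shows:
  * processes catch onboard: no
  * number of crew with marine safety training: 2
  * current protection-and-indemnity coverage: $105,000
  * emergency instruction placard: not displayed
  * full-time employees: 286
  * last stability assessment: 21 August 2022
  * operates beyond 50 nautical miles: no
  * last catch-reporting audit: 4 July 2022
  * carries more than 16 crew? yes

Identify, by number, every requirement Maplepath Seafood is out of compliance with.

1. emergency instruction placard absent → not met
2. stability assessment 34 days ago vs limit 30 → not met
3. crew with marine safety training 2 < 8 → not met
4. protection-and-indemnity coverage $105,000 < $125,000 → not met
5. condition 'operates beyond 50 nautical miles' does not hold → requirement n/a → met
6. condition 'carries more than 16 crew' holds; catch-reporting audit 82 days ago vs limit 60 → not met
7. condition 'processes catch onboard' does not hold → requirement n/a → met
Not met: 1, 2, 3, 4, 6

1, 2, 3, 4, 6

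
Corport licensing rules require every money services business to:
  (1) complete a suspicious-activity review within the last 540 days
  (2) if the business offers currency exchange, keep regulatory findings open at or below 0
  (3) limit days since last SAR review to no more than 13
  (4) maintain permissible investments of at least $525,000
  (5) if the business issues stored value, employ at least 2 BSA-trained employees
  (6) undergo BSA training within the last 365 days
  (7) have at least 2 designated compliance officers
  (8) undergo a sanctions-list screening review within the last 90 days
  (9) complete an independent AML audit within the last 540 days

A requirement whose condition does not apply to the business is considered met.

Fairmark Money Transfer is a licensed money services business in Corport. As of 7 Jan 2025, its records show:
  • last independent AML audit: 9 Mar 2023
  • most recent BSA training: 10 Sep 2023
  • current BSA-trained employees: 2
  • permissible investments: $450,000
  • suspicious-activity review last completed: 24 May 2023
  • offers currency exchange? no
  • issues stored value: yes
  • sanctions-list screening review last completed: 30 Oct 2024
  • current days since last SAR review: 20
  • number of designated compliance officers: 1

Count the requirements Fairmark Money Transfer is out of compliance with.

1. suspicious-activity review 594 days ago vs limit 540 → not met
2. condition 'offers currency exchange' does not hold → requirement n/a → met
3. days since last SAR review 20 > 13 → not met
4. permissible investments $450,000 < $525,000 → not met
5. condition 'issues stored value' holds; BSA-trained employees 2 ≥ 2 → met
6. BSA training 485 days ago vs limit 365 → not met
7. designated compliance officers 1 < 2 → not met
8. sanctions-list screening review 69 days ago vs limit 90 → met
9. independent AML audit 670 days ago vs limit 540 → not met
Not met: 6 of 9

6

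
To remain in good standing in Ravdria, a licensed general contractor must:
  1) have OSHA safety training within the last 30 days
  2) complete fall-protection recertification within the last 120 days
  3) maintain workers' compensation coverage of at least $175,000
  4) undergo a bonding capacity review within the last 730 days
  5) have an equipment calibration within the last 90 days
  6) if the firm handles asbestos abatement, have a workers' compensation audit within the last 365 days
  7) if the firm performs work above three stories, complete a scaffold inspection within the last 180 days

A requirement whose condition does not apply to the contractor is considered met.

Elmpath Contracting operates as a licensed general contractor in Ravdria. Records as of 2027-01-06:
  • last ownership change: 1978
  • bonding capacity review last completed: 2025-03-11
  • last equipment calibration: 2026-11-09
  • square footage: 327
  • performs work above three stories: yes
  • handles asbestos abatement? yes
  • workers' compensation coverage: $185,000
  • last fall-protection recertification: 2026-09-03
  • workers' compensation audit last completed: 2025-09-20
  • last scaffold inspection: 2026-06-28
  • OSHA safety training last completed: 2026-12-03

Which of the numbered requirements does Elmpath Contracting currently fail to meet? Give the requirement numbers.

1. OSHA safety training 34 days ago vs limit 30 → not met
2. fall-protection recertification 125 days ago vs limit 120 → not met
3. workers' compensation coverage $185,000 ≥ $175,000 → met
4. bonding capacity review 666 days ago vs limit 730 → met
5. equipment calibration 58 days ago vs limit 90 → met
6. condition 'handles asbestos abatement' holds; workers' compensation audit 473 days ago vs limit 365 → not met
7. condition 'performs work above three stories' holds; scaffold inspection 192 days ago vs limit 180 → not met
Not met: 1, 2, 6, 7

1, 2, 6, 7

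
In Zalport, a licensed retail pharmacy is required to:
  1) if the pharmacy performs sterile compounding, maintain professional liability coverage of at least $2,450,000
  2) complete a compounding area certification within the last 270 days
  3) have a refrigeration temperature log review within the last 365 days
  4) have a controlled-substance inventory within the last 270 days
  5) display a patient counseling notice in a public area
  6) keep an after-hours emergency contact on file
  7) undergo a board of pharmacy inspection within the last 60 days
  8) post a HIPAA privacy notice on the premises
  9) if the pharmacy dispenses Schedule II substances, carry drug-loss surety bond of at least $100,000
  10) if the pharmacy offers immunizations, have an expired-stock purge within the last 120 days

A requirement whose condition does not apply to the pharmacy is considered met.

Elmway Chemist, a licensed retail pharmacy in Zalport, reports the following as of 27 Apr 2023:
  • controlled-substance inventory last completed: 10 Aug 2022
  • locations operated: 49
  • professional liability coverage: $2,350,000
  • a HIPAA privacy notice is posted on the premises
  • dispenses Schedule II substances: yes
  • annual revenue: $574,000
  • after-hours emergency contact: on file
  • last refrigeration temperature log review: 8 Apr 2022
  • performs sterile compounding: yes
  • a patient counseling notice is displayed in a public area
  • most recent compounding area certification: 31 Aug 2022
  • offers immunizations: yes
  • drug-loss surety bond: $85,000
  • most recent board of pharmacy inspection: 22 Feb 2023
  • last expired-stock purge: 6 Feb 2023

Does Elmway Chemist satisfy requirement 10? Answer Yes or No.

Yes

10. condition 'offers immunizations' holds; expired-stock purge 80 days ago vs limit 120 → met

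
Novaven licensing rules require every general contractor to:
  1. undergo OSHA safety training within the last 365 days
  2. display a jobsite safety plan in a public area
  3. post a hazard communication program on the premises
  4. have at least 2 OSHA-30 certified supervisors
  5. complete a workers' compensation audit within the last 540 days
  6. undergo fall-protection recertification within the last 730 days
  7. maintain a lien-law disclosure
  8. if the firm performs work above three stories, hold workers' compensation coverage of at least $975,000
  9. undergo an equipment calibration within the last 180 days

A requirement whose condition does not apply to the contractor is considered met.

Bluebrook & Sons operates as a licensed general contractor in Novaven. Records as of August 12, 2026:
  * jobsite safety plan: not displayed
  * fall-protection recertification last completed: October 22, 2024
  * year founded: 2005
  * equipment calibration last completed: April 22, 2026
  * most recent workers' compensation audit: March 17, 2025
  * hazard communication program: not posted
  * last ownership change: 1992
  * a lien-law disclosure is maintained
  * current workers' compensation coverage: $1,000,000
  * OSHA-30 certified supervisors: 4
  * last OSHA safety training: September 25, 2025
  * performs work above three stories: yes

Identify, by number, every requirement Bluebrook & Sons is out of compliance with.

1. OSHA safety training 321 days ago vs limit 365 → met
2. jobsite safety plan absent → not met
3. hazard communication program absent → not met
4. OSHA-30 certified supervisors 4 ≥ 2 → met
5. workers' compensation audit 513 days ago vs limit 540 → met
6. fall-protection recertification 659 days ago vs limit 730 → met
7. lien-law disclosure present → met
8. condition 'performs work above three stories' holds; workers' compensation coverage $1,000,000 ≥ $975,000 → met
9. equipment calibration 112 days ago vs limit 180 → met
Not met: 2, 3

2, 3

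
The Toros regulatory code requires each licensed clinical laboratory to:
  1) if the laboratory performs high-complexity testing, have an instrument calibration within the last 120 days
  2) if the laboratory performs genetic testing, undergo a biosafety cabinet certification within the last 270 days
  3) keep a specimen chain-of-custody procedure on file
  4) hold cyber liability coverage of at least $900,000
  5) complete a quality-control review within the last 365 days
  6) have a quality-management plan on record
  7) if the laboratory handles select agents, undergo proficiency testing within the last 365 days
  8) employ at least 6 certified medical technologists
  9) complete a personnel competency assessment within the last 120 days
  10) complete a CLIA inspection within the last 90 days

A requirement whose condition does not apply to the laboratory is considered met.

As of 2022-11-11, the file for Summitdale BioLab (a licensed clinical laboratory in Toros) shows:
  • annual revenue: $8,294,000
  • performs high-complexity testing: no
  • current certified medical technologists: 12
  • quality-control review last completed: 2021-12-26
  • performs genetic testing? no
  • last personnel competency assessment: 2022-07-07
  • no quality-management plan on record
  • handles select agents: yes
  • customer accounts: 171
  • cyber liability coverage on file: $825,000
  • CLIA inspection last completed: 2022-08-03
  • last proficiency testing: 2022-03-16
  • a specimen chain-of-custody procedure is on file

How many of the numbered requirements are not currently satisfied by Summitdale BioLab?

1. condition 'performs high-complexity testing' does not hold → requirement n/a → met
2. condition 'performs genetic testing' does not hold → requirement n/a → met
3. specimen chain-of-custody procedure present → met
4. cyber liability coverage $825,000 < $900,000 → not met
5. quality-control review 320 days ago vs limit 365 → met
6. quality-management plan absent → not met
7. condition 'handles select agents' holds; proficiency testing 240 days ago vs limit 365 → met
8. certified medical technologists 12 ≥ 6 → met
9. personnel competency assessment 127 days ago vs limit 120 → not met
10. CLIA inspection 100 days ago vs limit 90 → not met
Not met: 4 of 10

4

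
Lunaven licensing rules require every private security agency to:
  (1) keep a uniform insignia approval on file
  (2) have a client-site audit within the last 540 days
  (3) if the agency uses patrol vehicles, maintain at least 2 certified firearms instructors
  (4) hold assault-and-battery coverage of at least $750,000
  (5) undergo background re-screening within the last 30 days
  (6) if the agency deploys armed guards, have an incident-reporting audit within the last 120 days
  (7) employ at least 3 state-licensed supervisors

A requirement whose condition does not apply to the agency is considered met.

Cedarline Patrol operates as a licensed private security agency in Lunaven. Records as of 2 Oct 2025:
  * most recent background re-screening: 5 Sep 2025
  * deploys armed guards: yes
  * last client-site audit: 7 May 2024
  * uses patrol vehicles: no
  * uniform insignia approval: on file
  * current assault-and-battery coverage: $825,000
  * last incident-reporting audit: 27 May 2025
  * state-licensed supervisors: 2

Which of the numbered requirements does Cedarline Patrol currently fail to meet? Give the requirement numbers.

1. uniform insignia approval present → met
2. client-site audit 513 days ago vs limit 540 → met
3. condition 'uses patrol vehicles' does not hold → requirement n/a → met
4. assault-and-battery coverage $825,000 ≥ $750,000 → met
5. background re-screening 27 days ago vs limit 30 → met
6. condition 'deploys armed guards' holds; incident-reporting audit 128 days ago vs limit 120 → not met
7. state-licensed supervisors 2 < 3 → not met
Not met: 6, 7

6, 7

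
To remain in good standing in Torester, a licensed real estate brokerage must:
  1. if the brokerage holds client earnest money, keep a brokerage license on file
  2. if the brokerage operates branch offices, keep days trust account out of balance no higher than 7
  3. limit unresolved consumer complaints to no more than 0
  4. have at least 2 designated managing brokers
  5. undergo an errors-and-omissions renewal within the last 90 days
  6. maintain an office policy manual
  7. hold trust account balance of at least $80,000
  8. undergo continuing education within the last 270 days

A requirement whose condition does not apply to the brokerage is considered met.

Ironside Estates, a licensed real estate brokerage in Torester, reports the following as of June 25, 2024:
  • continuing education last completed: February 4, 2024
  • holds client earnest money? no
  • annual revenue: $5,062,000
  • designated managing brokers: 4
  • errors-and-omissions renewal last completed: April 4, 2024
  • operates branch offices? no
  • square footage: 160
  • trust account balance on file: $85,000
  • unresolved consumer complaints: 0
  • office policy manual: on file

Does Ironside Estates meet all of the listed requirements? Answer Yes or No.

1. condition 'holds client earnest money' does not hold → requirement n/a → met
2. condition 'operates branch offices' does not hold → requirement n/a → met
3. unresolved consumer complaints 0 ≤ 0 → met
4. designated managing brokers 4 ≥ 2 → met
5. errors-and-omissions renewal 82 days ago vs limit 90 → met
6. office policy manual present → met
7. trust account balance $85,000 ≥ $80,000 → met
8. continuing education 142 days ago vs limit 270 → met
All met.

Yes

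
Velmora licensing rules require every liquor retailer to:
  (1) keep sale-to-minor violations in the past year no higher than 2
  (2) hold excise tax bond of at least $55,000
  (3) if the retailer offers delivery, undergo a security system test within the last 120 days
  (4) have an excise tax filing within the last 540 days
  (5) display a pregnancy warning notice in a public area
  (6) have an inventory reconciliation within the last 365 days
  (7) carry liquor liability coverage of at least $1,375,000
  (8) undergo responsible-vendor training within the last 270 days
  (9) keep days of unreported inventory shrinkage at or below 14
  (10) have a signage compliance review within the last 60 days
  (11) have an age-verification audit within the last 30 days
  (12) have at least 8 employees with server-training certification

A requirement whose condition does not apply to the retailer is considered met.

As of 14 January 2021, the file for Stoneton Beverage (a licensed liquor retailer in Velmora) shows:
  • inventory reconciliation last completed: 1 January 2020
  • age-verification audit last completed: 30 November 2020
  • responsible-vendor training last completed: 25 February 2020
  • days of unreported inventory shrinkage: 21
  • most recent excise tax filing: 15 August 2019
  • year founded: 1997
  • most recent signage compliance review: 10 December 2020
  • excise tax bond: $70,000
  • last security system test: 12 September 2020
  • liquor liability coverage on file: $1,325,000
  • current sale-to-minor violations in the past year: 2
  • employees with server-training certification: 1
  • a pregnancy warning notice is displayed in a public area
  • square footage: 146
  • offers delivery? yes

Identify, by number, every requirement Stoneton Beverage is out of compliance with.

3, 6, 7, 8, 9, 11, 12

1. sale-to-minor violations in the past year 2 ≤ 2 → met
2. excise tax bond $70,000 ≥ $55,000 → met
3. condition 'offers delivery' holds; security system test 124 days ago vs limit 120 → not met
4. excise tax filing 518 days ago vs limit 540 → met
5. pregnancy warning notice present → met
6. inventory reconciliation 379 days ago vs limit 365 → not met
7. liquor liability coverage $1,325,000 < $1,375,000 → not met
8. responsible-vendor training 324 days ago vs limit 270 → not met
9. days of unreported inventory shrinkage 21 > 14 → not met
10. signage compliance review 35 days ago vs limit 60 → met
11. age-verification audit 45 days ago vs limit 30 → not met
12. employees with server-training certification 1 < 8 → not met
Not met: 3, 6, 7, 8, 9, 11, 12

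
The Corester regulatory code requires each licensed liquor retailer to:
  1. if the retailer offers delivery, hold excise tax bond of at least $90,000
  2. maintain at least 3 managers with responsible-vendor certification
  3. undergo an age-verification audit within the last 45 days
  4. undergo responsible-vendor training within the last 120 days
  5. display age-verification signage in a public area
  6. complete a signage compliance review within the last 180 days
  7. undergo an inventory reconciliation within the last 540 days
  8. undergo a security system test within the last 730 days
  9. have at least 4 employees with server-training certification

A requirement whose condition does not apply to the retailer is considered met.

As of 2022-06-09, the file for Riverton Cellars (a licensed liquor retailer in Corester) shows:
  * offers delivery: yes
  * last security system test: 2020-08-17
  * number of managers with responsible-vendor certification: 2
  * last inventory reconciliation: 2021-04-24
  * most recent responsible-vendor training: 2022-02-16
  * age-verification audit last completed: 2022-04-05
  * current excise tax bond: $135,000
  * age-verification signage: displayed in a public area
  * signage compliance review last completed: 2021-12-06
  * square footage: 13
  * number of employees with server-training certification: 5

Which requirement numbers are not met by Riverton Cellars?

1. condition 'offers delivery' holds; excise tax bond $135,000 ≥ $90,000 → met
2. managers with responsible-vendor certification 2 < 3 → not met
3. age-verification audit 65 days ago vs limit 45 → not met
4. responsible-vendor training 113 days ago vs limit 120 → met
5. age-verification signage present → met
6. signage compliance review 185 days ago vs limit 180 → not met
7. inventory reconciliation 411 days ago vs limit 540 → met
8. security system test 661 days ago vs limit 730 → met
9. employees with server-training certification 5 ≥ 4 → met
Not met: 2, 3, 6

2, 3, 6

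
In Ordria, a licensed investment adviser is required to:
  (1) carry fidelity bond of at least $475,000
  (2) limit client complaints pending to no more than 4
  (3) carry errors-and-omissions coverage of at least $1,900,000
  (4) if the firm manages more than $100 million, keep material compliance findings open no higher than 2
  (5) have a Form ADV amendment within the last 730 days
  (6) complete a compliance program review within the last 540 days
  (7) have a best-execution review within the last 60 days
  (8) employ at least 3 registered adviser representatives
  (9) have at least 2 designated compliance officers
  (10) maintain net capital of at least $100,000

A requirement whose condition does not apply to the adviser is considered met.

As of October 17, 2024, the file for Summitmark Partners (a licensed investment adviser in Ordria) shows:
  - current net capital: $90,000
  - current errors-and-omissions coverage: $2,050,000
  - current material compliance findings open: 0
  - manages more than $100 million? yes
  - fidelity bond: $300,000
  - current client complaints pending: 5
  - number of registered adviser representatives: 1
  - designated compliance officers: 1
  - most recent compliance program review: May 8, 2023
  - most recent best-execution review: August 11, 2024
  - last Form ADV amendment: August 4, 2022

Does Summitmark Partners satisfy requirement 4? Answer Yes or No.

Yes

4. condition 'manages more than $100 million' holds; material compliance findings open 0 ≤ 2 → met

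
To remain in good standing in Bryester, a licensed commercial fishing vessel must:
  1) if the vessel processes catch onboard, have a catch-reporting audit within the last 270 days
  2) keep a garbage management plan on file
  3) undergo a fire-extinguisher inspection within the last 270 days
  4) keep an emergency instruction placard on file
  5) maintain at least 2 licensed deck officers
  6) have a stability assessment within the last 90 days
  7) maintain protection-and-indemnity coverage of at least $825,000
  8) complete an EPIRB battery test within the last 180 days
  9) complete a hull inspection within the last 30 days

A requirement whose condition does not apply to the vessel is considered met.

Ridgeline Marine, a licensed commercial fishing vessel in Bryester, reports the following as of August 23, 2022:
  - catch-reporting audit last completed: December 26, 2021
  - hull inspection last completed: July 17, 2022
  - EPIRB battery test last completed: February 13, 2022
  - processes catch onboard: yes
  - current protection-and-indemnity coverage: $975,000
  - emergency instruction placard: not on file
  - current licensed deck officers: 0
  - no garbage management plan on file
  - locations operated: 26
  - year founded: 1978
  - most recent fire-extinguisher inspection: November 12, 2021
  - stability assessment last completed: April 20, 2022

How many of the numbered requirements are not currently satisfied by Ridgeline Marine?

7

1. condition 'processes catch onboard' holds; catch-reporting audit 240 days ago vs limit 270 → met
2. garbage management plan absent → not met
3. fire-extinguisher inspection 284 days ago vs limit 270 → not met
4. emergency instruction placard absent → not met
5. licensed deck officers 0 < 2 → not met
6. stability assessment 125 days ago vs limit 90 → not met
7. protection-and-indemnity coverage $975,000 ≥ $825,000 → met
8. EPIRB battery test 191 days ago vs limit 180 → not met
9. hull inspection 37 days ago vs limit 30 → not met
Not met: 7 of 9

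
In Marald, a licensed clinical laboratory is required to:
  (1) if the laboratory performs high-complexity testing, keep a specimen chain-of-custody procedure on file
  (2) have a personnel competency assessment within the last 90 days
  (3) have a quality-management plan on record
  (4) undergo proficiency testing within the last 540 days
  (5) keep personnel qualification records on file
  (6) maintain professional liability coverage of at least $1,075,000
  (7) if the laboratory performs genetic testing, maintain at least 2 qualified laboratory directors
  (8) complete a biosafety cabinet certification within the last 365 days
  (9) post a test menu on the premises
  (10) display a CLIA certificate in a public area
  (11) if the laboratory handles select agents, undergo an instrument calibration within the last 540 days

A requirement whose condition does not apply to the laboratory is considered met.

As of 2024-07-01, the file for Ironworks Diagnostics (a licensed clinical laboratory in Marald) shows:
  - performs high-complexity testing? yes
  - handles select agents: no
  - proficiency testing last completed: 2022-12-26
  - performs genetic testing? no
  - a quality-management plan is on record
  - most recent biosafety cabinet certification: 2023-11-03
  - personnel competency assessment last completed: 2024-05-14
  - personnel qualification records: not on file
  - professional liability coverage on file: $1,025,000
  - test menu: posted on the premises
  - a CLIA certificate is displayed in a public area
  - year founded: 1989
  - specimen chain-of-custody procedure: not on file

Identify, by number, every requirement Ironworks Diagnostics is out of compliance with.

1, 4, 5, 6

1. condition 'performs high-complexity testing' holds; specimen chain-of-custody procedure absent → not met
2. personnel competency assessment 48 days ago vs limit 90 → met
3. quality-management plan present → met
4. proficiency testing 553 days ago vs limit 540 → not met
5. personnel qualification records absent → not met
6. professional liability coverage $1,025,000 < $1,075,000 → not met
7. condition 'performs genetic testing' does not hold → requirement n/a → met
8. biosafety cabinet certification 241 days ago vs limit 365 → met
9. test menu present → met
10. CLIA certificate present → met
11. condition 'handles select agents' does not hold → requirement n/a → met
Not met: 1, 4, 5, 6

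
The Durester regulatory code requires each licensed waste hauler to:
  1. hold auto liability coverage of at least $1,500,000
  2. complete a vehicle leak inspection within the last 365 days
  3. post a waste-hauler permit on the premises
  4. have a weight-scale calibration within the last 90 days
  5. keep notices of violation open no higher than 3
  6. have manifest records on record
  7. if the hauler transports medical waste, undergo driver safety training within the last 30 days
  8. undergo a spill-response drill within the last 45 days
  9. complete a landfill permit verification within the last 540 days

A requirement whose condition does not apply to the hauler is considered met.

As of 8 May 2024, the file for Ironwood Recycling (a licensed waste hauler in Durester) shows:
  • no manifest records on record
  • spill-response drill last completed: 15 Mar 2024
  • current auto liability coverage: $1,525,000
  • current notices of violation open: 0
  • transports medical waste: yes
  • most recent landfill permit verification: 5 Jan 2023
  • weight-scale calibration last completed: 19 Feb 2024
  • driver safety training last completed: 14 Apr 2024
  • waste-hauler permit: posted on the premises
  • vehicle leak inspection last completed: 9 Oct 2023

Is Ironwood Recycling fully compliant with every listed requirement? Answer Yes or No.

No

1. auto liability coverage $1,525,000 ≥ $1,500,000 → met
2. vehicle leak inspection 212 days ago vs limit 365 → met
3. waste-hauler permit present → met
4. weight-scale calibration 79 days ago vs limit 90 → met
5. notices of violation open 0 ≤ 3 → met
6. manifest records absent → not met
7. condition 'transports medical waste' holds; driver safety training 24 days ago vs limit 30 → met
8. spill-response drill 54 days ago vs limit 45 → not met
9. landfill permit verification 489 days ago vs limit 540 → met
Not met: 6, 8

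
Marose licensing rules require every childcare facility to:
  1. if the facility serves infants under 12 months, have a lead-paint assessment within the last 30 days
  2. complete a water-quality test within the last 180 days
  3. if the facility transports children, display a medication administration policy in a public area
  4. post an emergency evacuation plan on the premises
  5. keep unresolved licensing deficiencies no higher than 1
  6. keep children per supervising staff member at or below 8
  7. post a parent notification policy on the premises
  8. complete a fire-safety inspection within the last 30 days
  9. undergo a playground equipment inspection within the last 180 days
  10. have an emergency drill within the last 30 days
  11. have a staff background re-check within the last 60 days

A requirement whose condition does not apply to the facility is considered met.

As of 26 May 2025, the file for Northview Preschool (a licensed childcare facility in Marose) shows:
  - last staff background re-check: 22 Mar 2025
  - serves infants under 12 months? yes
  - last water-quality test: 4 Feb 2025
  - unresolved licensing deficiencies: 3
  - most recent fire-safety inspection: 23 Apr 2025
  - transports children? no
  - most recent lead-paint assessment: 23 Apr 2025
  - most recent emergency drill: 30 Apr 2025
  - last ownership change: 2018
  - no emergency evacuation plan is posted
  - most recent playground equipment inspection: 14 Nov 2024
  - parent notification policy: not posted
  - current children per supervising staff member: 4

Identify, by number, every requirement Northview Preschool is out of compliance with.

1. condition 'serves infants under 12 months' holds; lead-paint assessment 33 days ago vs limit 30 → not met
2. water-quality test 111 days ago vs limit 180 → met
3. condition 'transports children' does not hold → requirement n/a → met
4. emergency evacuation plan absent → not met
5. unresolved licensing deficiencies 3 > 1 → not met
6. children per supervising staff member 4 ≤ 8 → met
7. parent notification policy absent → not met
8. fire-safety inspection 33 days ago vs limit 30 → not met
9. playground equipment inspection 193 days ago vs limit 180 → not met
10. emergency drill 26 days ago vs limit 30 → met
11. staff background re-check 65 days ago vs limit 60 → not met
Not met: 1, 4, 5, 7, 8, 9, 11

1, 4, 5, 7, 8, 9, 11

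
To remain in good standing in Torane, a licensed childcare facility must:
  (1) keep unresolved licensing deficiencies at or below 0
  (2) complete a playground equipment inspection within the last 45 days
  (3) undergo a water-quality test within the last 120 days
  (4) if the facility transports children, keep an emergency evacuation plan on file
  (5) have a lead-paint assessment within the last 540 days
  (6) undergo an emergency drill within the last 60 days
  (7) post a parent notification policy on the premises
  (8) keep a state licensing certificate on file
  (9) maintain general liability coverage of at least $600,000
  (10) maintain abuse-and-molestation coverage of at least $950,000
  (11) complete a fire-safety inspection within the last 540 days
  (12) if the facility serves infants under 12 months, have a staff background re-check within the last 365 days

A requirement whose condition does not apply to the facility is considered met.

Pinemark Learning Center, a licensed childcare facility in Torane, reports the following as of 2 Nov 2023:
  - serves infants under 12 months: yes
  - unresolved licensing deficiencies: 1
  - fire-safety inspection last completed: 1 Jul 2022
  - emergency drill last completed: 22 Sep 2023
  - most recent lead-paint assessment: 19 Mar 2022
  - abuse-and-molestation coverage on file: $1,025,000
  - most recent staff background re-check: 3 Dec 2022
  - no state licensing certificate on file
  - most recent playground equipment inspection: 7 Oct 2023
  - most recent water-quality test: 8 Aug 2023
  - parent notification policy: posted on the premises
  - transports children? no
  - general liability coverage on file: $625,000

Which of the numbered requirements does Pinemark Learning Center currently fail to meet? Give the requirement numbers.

1, 5, 8

1. unresolved licensing deficiencies 1 > 0 → not met
2. playground equipment inspection 26 days ago vs limit 45 → met
3. water-quality test 86 days ago vs limit 120 → met
4. condition 'transports children' does not hold → requirement n/a → met
5. lead-paint assessment 593 days ago vs limit 540 → not met
6. emergency drill 41 days ago vs limit 60 → met
7. parent notification policy present → met
8. state licensing certificate absent → not met
9. general liability coverage $625,000 ≥ $600,000 → met
10. abuse-and-molestation coverage $1,025,000 ≥ $950,000 → met
11. fire-safety inspection 489 days ago vs limit 540 → met
12. condition 'serves infants under 12 months' holds; staff background re-check 334 days ago vs limit 365 → met
Not met: 1, 5, 8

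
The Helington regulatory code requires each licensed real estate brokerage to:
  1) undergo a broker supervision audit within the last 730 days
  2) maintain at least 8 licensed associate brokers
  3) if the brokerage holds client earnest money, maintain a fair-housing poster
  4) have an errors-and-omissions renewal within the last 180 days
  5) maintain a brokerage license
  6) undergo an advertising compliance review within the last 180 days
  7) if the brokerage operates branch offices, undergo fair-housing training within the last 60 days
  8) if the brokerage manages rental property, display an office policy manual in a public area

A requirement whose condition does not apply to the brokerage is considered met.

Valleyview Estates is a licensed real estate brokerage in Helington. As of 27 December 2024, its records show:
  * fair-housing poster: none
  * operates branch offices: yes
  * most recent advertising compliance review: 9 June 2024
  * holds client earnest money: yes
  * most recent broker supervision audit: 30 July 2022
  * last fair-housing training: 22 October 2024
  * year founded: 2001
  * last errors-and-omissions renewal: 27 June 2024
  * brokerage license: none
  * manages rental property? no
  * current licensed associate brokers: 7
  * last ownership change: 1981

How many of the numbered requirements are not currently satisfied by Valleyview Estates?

7

1. broker supervision audit 881 days ago vs limit 730 → not met
2. licensed associate brokers 7 < 8 → not met
3. condition 'holds client earnest money' holds; fair-housing poster absent → not met
4. errors-and-omissions renewal 183 days ago vs limit 180 → not met
5. brokerage license absent → not met
6. advertising compliance review 201 days ago vs limit 180 → not met
7. condition 'operates branch offices' holds; fair-housing training 66 days ago vs limit 60 → not met
8. condition 'manages rental property' does not hold → requirement n/a → met
Not met: 7 of 8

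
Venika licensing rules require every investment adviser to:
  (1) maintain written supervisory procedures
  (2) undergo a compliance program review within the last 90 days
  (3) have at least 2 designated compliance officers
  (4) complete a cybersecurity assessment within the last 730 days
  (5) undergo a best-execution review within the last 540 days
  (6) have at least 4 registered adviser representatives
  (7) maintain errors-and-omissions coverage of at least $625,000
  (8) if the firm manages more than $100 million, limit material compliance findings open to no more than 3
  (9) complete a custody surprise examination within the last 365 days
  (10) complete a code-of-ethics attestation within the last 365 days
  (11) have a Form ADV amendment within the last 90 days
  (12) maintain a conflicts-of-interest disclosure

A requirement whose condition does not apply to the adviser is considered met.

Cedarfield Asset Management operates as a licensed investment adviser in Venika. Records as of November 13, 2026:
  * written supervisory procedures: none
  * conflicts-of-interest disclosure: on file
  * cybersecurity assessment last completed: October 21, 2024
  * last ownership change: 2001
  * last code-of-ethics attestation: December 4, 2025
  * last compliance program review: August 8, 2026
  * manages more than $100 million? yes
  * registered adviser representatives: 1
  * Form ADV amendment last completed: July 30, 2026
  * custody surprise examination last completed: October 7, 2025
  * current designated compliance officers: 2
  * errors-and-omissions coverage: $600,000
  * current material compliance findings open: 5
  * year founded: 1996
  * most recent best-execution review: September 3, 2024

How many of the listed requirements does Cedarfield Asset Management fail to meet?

1. written supervisory procedures absent → not met
2. compliance program review 97 days ago vs limit 90 → not met
3. designated compliance officers 2 ≥ 2 → met
4. cybersecurity assessment 753 days ago vs limit 730 → not met
5. best-execution review 801 days ago vs limit 540 → not met
6. registered adviser representatives 1 < 4 → not met
7. errors-and-omissions coverage $600,000 < $625,000 → not met
8. condition 'manages more than $100 million' holds; material compliance findings open 5 > 3 → not met
9. custody surprise examination 402 days ago vs limit 365 → not met
10. code-of-ethics attestation 344 days ago vs limit 365 → met
11. Form ADV amendment 106 days ago vs limit 90 → not met
12. conflicts-of-interest disclosure present → met
Not met: 9 of 12

9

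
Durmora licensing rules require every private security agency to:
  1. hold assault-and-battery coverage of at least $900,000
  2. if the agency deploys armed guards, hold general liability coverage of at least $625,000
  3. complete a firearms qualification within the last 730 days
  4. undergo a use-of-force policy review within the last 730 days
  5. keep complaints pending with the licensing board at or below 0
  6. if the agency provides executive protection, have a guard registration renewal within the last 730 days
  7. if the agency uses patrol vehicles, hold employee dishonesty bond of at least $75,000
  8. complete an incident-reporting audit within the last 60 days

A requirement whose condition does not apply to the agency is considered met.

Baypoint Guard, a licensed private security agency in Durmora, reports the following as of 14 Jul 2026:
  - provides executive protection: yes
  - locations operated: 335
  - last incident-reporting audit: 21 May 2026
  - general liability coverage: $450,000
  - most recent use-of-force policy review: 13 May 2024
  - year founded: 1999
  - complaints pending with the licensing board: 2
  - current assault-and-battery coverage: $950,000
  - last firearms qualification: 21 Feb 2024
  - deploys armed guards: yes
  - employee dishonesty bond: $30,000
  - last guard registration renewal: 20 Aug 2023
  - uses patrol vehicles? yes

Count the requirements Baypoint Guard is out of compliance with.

1. assault-and-battery coverage $950,000 ≥ $900,000 → met
2. condition 'deploys armed guards' holds; general liability coverage $450,000 < $625,000 → not met
3. firearms qualification 874 days ago vs limit 730 → not met
4. use-of-force policy review 792 days ago vs limit 730 → not met
5. complaints pending with the licensing board 2 > 0 → not met
6. condition 'provides executive protection' holds; guard registration renewal 1059 days ago vs limit 730 → not met
7. condition 'uses patrol vehicles' holds; employee dishonesty bond $30,000 < $75,000 → not met
8. incident-reporting audit 54 days ago vs limit 60 → met
Not met: 6 of 8

6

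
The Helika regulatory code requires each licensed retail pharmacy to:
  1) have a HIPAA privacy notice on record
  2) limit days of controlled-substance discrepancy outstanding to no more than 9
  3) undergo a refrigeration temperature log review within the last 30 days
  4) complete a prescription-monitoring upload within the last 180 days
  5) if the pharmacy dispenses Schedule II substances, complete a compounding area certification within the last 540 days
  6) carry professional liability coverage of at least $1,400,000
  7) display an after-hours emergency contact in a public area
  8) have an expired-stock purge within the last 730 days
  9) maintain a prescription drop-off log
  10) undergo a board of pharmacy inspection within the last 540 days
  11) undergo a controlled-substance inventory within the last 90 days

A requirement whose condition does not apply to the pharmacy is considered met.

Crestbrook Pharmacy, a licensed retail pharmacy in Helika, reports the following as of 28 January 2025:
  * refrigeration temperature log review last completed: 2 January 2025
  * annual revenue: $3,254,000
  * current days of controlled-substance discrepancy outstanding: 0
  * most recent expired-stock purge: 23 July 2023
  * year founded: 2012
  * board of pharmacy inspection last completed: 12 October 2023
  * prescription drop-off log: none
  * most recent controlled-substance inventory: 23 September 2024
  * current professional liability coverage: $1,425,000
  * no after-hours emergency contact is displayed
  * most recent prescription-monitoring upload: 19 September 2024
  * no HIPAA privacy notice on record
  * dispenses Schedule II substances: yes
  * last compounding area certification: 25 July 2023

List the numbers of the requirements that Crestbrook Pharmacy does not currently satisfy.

1, 5, 7, 9, 11

1. HIPAA privacy notice absent → not met
2. days of controlled-substance discrepancy outstanding 0 ≤ 9 → met
3. refrigeration temperature log review 26 days ago vs limit 30 → met
4. prescription-monitoring upload 131 days ago vs limit 180 → met
5. condition 'dispenses Schedule II substances' holds; compounding area certification 553 days ago vs limit 540 → not met
6. professional liability coverage $1,425,000 ≥ $1,400,000 → met
7. after-hours emergency contact absent → not met
8. expired-stock purge 555 days ago vs limit 730 → met
9. prescription drop-off log absent → not met
10. board of pharmacy inspection 474 days ago vs limit 540 → met
11. controlled-substance inventory 127 days ago vs limit 90 → not met
Not met: 1, 5, 7, 9, 11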